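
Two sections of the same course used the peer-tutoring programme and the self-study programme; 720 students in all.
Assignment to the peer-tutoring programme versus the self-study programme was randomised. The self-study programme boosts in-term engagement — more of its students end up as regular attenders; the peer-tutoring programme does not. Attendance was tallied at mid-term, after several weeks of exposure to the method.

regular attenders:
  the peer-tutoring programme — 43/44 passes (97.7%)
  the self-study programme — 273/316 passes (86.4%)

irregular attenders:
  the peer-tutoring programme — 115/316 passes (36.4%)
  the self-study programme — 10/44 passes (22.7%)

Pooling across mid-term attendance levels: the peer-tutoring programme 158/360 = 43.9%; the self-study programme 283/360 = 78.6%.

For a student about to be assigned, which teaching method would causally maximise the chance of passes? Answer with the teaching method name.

the self-study programme

The mid-term attendance-specific comparison favours the peer-tutoring programme throughout, but the pooled figures favour the self-study programme. The question is whether to condition on mid-term attendance.
Because the teaching method influences mid-term attendance, mid-term attendance is a post-treatment mediator, not a confounder. Stratifying on it would bias the estimate; the causal effect is the crude pooled difference.
Pooled: the peer-tutoring programme 43.9% vs the self-study programme 78.6%; the self-study programme is higher overall.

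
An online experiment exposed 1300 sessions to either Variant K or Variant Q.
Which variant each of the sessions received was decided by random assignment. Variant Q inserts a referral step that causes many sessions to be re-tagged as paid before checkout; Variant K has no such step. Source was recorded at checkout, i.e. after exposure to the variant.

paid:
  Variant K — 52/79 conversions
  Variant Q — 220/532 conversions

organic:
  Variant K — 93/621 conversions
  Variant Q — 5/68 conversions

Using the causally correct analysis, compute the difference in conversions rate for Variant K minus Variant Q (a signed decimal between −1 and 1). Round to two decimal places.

-0.17

Traffic source lies on the pathway variant → traffic source → outcome, so adjusting for it blocks the indirect effect. For the total causal effect of variant, use the unadjusted pooled rates.
The causal difference is the pooled difference: 0.207 − 0.375 = -0.168.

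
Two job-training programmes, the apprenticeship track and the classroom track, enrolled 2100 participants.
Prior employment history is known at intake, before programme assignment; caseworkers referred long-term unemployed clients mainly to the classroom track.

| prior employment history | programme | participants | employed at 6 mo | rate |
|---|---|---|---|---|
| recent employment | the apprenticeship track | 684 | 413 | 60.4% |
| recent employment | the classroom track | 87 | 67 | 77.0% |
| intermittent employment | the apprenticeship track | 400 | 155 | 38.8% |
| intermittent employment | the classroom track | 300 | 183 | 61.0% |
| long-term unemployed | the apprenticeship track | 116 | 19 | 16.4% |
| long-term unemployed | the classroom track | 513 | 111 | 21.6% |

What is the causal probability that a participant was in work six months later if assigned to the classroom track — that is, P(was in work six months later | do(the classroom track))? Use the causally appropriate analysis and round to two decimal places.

0.55

The imbalance in prior employment history arose from how participants were allocated, not from anything the programme did; and prior employment history independently affects the outcome. The pooled gap is confounded — condition on prior employment history.
Standardising the classroom track to the population prior employment history mix: 0.367·67/87 + 0.333·183/300 + 0.300·111/513 = 0.551.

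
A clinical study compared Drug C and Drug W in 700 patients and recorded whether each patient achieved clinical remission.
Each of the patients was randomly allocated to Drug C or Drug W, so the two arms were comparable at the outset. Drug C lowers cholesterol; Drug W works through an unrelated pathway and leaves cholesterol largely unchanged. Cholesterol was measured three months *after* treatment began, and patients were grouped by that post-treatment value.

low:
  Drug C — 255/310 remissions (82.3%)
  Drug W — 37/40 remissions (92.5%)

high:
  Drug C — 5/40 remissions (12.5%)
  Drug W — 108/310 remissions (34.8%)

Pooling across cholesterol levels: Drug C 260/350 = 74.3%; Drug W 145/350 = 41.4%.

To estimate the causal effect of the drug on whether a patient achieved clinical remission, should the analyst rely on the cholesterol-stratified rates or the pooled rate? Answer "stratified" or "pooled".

Cholesterol here is a post-treatment variable shaped by the drug; conditioning on it would introduce bias rather than remove it. The overall comparison is the causal one.
Pooled: Drug C 74.3% vs Drug W 41.4%; Drug C is higher overall.

pooled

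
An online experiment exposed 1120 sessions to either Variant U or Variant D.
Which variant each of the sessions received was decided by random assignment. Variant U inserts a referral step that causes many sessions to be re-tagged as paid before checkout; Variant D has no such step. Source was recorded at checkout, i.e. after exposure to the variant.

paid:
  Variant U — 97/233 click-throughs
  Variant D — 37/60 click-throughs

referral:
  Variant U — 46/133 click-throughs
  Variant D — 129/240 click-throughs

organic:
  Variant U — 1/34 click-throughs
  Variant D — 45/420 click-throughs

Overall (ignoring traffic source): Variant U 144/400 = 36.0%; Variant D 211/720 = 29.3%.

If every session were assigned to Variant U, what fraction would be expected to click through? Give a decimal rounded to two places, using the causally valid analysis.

The traffic source-specific comparison favours Variant D throughout, but the pooled figures favour Variant U. The question is whether to condition on traffic source.
The distribution of traffic source is itself part of what the variant does — it is an intermediate outcome. Holding it fixed would remove that part of the effect; the total effect is the pooled difference.
So P(outcome | do(Variant U)) is just the pooled rate for Variant U: 144/400 = 0.360.

0.36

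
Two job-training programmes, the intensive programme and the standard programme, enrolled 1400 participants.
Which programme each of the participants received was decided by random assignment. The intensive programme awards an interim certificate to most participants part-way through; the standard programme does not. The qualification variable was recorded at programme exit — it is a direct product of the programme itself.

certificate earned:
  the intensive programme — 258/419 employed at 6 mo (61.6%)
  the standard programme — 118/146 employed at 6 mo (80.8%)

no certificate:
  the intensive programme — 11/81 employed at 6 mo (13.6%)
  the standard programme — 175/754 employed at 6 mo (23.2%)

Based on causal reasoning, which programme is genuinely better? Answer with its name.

The distribution of qualification attained during the programme is itself part of what the programme does — it is an intermediate outcome. Holding it fixed would remove that part of the effect; the total effect is the pooled difference.
Pooled: the intensive programme 53.8% vs the standard programme 32.6%; the intensive programme is higher overall.

the intensive programme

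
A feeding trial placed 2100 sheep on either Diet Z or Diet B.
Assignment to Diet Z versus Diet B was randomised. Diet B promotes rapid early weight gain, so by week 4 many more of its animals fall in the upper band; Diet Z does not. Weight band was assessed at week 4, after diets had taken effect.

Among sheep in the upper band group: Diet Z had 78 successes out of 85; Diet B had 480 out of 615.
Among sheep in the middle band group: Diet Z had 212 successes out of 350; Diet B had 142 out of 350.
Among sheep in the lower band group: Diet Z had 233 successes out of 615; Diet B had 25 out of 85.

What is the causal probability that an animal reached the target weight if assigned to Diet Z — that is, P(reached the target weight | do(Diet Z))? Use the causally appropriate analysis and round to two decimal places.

0.50

Stratifying would compare diets among sheep the diets themselves sorted into week-4 weight band groups — a form of selection on an intermediate. The unconditioned pooled rates give the total causal effect.
So P(outcome | do(Diet Z)) is just the pooled rate for Diet Z: 523/1050 = 0.498.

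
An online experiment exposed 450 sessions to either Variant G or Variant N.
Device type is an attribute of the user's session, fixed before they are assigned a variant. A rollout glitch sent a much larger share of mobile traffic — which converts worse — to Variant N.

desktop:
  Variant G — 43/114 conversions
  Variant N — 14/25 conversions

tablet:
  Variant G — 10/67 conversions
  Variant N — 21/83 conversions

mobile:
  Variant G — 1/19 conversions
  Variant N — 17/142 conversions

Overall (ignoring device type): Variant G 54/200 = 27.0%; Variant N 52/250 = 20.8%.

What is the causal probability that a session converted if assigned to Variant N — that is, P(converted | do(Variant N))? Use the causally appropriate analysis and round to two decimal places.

0.30

The device type-specific comparison favours Variant N throughout, but the pooled figures favour Variant G. The question is whether to condition on device type.
Here device type is a common cause — it drives both which variant a case falls under and the outcome. The crude comparison mixes populations; the stratum-specific rates are the causally relevant ones.
Standardising Variant N to the population device type mix: 0.309·14/25 + 0.333·21/83 + 0.358·17/142 = 0.300.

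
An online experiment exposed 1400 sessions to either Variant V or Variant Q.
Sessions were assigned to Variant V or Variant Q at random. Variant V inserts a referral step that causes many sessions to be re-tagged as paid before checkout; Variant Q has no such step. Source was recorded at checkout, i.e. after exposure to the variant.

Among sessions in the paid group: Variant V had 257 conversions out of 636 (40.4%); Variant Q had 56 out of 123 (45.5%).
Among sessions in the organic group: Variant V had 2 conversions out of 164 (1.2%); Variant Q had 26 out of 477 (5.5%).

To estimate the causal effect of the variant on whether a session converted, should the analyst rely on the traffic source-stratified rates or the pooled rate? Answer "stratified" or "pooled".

Stratifying would compare variants among sessions the variants themselves sorted into traffic source groups — a form of selection on an intermediate. The unconditioned pooled rates give the total causal effect.
Pooled: Variant V 32.4% vs Variant Q 13.7%; Variant V is higher overall.

pooled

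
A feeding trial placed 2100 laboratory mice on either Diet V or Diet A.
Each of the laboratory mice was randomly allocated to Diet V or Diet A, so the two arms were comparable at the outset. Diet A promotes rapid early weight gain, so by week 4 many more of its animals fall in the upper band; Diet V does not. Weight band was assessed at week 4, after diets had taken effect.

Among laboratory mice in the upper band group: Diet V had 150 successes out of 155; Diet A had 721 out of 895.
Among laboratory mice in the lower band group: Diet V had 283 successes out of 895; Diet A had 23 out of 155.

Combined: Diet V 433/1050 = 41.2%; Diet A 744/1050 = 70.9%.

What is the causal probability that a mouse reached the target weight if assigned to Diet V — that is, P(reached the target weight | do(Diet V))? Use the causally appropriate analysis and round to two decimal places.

The stratified and pooled comparisons disagree (Diet V wins within each week-4 weight band; Diet A wins overall), so the answer turns on the causal role of week-4 weight band.
Because the diet influences week-4 weight band, week-4 weight band is a post-treatment mediator, not a confounder. Stratifying on it would bias the estimate; the causal effect is the crude pooled difference.
So P(outcome | do(Diet V)) is just the pooled rate for Diet V: 433/1050 = 0.412.

0.41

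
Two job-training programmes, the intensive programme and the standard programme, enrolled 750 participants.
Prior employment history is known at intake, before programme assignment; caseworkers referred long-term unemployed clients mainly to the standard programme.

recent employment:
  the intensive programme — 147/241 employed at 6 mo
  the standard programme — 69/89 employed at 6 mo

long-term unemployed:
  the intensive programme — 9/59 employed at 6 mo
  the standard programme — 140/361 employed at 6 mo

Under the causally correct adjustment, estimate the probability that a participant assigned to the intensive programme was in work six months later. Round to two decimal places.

Since prior employment history is a pre-existing factor (not a product of the programme) and it affects the outcome on its own, it is a confounder. The stratified rates, not the pooled rate, identify the causal effect.
Standardising the intensive programme to the population prior employment history mix: 0.440·147/241 + 0.560·9/59 = 0.354.

0.35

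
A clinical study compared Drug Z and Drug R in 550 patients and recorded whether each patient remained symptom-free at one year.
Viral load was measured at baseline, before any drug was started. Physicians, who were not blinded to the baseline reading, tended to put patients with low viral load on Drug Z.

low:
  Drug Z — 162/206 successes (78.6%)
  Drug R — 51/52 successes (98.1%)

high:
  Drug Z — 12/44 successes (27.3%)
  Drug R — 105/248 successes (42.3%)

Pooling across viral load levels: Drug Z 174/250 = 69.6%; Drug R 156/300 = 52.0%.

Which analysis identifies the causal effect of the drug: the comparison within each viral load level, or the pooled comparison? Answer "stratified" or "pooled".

Within every viral load level Drug R has the higher rate, yet pooled Drug Z does — Simpson's reversal.
Viral load is set before the drug has any effect — it is not caused by the drug — and it independently drives the outcome. That makes it a confounder, so the causal comparison is within viral load levels.
Within each level — low: 78.6% vs 98.1%; high: 27.3% vs 42.3% — Drug R is higher every time.

stratified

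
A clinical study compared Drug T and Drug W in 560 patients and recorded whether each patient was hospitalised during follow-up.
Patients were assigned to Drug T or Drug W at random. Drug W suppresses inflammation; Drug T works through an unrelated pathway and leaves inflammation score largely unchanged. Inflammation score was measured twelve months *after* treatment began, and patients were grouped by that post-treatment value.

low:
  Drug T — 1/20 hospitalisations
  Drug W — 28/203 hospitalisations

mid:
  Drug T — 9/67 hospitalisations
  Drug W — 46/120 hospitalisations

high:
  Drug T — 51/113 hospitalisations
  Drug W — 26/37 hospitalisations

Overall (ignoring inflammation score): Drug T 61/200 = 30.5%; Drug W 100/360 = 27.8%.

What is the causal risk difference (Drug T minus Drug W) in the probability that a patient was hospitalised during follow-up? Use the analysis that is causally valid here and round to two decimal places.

+0.03

The stratified and pooled comparisons disagree (Drug T wins within each inflammation score; Drug W wins overall), so the answer turns on the causal role of inflammation score.
Because the drug influences inflammation score, inflammation score is a post-treatment mediator, not a confounder. Stratifying on it would bias the estimate; the causal effect is the crude pooled difference.
The causal difference is the pooled difference: 0.305 − 0.278 = +0.027.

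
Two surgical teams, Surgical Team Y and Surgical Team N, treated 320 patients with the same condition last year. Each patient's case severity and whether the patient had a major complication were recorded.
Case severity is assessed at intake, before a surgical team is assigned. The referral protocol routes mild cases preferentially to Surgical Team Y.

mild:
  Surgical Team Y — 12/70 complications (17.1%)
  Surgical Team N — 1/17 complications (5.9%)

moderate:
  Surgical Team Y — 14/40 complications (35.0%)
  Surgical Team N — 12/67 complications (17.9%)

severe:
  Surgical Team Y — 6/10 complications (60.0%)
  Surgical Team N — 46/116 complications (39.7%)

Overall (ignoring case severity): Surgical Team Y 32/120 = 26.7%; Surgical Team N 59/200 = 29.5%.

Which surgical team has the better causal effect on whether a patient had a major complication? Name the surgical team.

Since case severity is a pre-existing factor (not a product of the surgical team) and it affects the outcome on its own, it is a confounder. The stratified rates, not the pooled rate, identify the causal effect.
Within each level — mild: 17.1% vs 5.9%; moderate: 35.0% vs 17.9%; severe: 60.0% vs 39.7% — Surgical Team N is lower every time.

Surgical Team N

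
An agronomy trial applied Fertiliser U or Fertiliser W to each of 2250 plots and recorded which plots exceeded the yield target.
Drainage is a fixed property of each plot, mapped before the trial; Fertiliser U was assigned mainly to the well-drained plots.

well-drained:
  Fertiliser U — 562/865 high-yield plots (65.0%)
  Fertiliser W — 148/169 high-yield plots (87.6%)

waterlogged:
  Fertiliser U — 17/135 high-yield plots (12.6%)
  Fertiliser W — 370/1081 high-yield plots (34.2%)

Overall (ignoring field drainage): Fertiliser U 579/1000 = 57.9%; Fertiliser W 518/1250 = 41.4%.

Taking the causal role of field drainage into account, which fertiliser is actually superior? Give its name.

Fertiliser W is higher inside every field drainage stratum but Fertiliser U is higher in aggregate. Whether to stratify depends on how field drainage relates to the fertiliser.
Field drainage differs across fertilisers for reasons unrelated to any effect of the fertiliser itself, and it separately predicts the outcome — a classic confounder. We must compare within field drainage levels.
Within each level — well-drained: 65.0% vs 87.6%; waterlogged: 12.6% vs 34.2% — Fertiliser W is higher every time.

Fertiliser W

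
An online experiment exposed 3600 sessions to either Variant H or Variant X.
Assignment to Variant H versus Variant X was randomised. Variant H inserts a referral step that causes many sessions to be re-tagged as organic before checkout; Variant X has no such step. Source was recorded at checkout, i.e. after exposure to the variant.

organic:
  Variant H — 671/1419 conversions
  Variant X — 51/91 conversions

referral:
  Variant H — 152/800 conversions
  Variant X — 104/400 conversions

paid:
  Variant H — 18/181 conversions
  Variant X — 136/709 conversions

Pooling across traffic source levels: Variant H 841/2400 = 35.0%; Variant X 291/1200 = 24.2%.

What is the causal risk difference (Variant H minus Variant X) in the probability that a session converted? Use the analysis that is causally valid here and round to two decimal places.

+0.11

The stratified and pooled comparisons disagree (Variant X wins within each traffic source; Variant H wins overall), so the answer turns on the causal role of traffic source.
Traffic source is downstream of the variant. One should not condition on a consequence of treatment, so the overall rates are the right comparison.
The causal difference is the pooled difference: 0.350 − 0.242 = +0.108.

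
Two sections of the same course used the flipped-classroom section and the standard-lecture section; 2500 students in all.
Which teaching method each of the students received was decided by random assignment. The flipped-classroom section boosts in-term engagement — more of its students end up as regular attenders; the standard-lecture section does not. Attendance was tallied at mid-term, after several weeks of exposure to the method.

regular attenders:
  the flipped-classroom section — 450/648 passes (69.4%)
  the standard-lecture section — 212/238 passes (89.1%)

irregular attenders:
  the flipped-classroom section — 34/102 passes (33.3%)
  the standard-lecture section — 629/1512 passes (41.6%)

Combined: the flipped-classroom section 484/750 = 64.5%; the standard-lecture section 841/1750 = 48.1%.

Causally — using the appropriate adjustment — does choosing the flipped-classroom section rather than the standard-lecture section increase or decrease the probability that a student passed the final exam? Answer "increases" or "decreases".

increases

The stratified and pooled comparisons disagree (the standard-lecture section wins within each mid-term attendance; the flipped-classroom section wins overall), so the answer turns on the causal role of mid-term attendance.
Because the teaching method influences mid-term attendance, mid-term attendance is a post-treatment mediator, not a confounder. Stratifying on it would bias the estimate; the causal effect is the crude pooled difference.
Pooled: the flipped-classroom section 64.5% vs the standard-lecture section 48.1%; the flipped-classroom section is higher overall.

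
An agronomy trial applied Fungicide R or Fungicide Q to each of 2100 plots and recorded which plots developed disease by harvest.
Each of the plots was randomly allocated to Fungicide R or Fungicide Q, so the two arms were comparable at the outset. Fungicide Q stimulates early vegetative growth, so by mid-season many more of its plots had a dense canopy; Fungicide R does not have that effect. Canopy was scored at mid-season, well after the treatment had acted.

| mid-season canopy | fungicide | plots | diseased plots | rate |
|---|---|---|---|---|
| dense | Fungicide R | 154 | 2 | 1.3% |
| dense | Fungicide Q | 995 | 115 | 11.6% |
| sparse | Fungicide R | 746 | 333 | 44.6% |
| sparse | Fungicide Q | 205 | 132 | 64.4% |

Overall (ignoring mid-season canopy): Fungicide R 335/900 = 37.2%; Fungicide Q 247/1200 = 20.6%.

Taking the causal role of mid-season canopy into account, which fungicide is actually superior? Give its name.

Fungicide Q

The mid-season canopy-specific comparison favours Fungicide R throughout, but the pooled figures favour Fungicide Q. The question is whether to condition on mid-season canopy.
Mid-season canopy is recorded after the fungicide and is itself shifted by it — it sits on the causal path from fungicide to outcome. Conditioning on a mediator would strip out part of the effect we want; the pooled comparison gives the total causal effect.
Pooled: Fungicide R 37.2% vs Fungicide Q 20.6%; Fungicide Q is lower overall.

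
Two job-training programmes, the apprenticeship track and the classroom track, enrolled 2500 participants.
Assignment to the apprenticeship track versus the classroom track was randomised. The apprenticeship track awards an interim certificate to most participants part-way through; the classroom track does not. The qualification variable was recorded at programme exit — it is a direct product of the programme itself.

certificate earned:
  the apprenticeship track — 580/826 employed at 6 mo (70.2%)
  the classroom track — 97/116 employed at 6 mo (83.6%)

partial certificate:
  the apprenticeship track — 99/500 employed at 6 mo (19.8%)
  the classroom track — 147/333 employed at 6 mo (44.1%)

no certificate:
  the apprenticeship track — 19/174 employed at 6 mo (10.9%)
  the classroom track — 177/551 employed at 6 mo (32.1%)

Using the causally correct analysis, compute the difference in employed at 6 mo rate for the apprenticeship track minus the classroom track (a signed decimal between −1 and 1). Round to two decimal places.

+0.04

The stratified and pooled comparisons disagree (the classroom track wins within each qualification attained during the programme; the apprenticeship track wins overall), so the answer turns on the causal role of qualification attained during the programme.
Stratifying would compare programmes among participants the programmes themselves sorted into qualification attained during the programme groups — a form of selection on an intermediate. The unconditioned pooled rates give the total causal effect.
The causal difference is the pooled difference: 0.465 − 0.421 = +0.044.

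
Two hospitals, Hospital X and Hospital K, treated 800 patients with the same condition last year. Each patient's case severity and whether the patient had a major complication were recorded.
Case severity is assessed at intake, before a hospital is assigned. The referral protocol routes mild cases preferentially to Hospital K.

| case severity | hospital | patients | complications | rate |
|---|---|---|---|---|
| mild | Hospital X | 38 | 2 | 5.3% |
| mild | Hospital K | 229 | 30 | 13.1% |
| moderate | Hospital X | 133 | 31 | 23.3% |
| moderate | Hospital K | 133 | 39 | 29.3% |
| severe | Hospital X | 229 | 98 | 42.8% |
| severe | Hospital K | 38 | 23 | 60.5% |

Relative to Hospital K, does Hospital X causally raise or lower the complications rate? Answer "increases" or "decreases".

decreases

Within every case severity level Hospital X has the lower rate, yet pooled Hospital K does — Simpson's reversal.
Case severity satisfies the back-door criterion: it is not a descendant of the hospital, and it blocks the spurious path from hospital to outcome. Adjusting for it (i.e., using the within-case severity rates) gives the causal effect.
Within each level — mild: 5.3% vs 13.1%; moderate: 23.3% vs 29.3%; severe: 42.8% vs 60.5% — Hospital X is lower every time.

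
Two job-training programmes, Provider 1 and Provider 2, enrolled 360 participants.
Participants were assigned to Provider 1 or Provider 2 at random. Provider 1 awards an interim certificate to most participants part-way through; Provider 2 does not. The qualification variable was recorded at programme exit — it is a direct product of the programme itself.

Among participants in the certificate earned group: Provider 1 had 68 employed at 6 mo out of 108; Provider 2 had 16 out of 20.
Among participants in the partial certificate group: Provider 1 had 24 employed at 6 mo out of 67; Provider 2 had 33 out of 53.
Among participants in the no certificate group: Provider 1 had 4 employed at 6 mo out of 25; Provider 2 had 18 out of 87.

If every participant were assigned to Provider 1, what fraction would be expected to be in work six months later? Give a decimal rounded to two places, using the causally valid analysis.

0.48

Provider 2 is higher inside every qualification attained during the programme stratum but Provider 1 is higher in aggregate. Whether to stratify depends on how qualification attained during the programme relates to the programme.
Qualification attained during the programme is recorded after the programme and is itself shifted by it — it sits on the causal path from programme to outcome. Conditioning on a mediator would strip out part of the effect we want; the pooled comparison gives the total causal effect.
So P(outcome | do(Provider 1)) is just the pooled rate for Provider 1: 96/200 = 0.480.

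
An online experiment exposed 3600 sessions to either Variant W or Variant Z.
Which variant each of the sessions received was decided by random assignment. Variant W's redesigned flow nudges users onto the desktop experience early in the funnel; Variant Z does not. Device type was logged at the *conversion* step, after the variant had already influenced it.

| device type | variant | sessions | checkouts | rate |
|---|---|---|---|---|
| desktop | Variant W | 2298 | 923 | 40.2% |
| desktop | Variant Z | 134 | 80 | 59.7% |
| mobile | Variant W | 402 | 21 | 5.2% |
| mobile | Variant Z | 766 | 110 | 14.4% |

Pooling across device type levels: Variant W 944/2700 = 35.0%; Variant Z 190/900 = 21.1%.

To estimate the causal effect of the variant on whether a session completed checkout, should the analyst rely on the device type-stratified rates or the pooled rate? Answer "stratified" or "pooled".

pooled

Device type here is a post-treatment variable shaped by the variant; conditioning on it would introduce bias rather than remove it. The overall comparison is the causal one.
Pooled: Variant W 35.0% vs Variant Z 21.1%; Variant W is higher overall.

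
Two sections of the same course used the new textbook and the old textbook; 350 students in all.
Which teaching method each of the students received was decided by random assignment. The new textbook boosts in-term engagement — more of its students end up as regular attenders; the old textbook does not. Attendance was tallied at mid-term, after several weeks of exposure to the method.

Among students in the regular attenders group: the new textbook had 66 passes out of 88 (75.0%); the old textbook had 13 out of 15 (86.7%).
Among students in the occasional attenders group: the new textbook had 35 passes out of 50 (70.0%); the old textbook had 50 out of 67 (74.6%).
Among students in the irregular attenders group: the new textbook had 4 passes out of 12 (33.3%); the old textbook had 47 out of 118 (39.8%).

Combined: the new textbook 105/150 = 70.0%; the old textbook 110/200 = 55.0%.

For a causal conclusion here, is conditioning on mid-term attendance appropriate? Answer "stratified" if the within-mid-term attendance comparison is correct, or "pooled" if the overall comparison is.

Mid-term attendance lies on the pathway teaching method → mid-term attendance → outcome, so adjusting for it blocks the indirect effect. For the total causal effect of teaching method, use the unadjusted pooled rates.
Pooled: the new textbook 70.0% vs the old textbook 55.0%; the new textbook is higher overall.

pooled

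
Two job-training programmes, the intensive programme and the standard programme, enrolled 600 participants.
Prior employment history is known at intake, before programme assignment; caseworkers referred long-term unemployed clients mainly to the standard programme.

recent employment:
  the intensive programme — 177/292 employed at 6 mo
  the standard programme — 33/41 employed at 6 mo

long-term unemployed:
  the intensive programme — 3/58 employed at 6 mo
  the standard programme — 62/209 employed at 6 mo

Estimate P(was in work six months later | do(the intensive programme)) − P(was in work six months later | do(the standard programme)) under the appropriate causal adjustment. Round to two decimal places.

Since prior employment history is a pre-existing factor (not a product of the programme) and it affects the outcome on its own, it is a confounder. The stratified rates, not the pooled rate, identify the causal effect.
Adjusting over the population distribution of prior employment history: 0.555·(0.606−0.805) + 0.445·(0.052−0.297) = -0.219.

-0.22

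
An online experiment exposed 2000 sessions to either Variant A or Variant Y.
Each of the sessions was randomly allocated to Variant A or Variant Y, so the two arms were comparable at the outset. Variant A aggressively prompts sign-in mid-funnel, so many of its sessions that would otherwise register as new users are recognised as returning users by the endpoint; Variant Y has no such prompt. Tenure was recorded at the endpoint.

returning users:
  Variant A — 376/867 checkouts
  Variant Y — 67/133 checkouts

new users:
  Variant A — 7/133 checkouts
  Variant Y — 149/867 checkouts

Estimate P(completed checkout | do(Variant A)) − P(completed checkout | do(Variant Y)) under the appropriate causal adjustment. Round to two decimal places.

The distribution of user tenure is itself part of what the variant does — it is an intermediate outcome. Holding it fixed would remove that part of the effect; the total effect is the pooled difference.
The causal difference is the pooled difference: 0.383 − 0.216 = +0.167.

+0.17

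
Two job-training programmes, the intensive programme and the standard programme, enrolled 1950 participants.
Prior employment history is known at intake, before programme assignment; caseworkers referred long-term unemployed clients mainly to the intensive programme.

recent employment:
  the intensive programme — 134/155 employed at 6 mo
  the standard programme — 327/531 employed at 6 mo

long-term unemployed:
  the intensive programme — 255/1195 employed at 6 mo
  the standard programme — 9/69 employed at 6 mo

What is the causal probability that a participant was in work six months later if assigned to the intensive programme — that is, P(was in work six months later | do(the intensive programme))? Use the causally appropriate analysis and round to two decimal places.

0.44

The stratified and pooled comparisons disagree (the intensive programme wins within each prior employment history; the standard programme wins overall), so the answer turns on the causal role of prior employment history.
Here prior employment history is a common cause — it drives both which programme a case falls under and the outcome. The crude comparison mixes populations; the stratum-specific rates are the causally relevant ones.
Standardising the intensive programme to the population prior employment history mix: 0.352·134/155 + 0.648·255/1195 = 0.442.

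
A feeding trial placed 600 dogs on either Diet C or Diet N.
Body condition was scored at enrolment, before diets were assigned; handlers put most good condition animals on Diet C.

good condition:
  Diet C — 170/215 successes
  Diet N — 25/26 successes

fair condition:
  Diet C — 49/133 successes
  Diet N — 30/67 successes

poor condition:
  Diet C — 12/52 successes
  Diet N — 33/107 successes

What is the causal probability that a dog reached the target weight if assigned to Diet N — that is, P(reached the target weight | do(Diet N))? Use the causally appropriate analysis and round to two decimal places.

Starting body condition is set before the diet has any effect — it is not caused by the diet — and it independently drives the outcome. That makes it a confounder, so the causal comparison is within starting body condition levels.
Standardising Diet N to the population starting body condition mix: 0.402·25/26 + 0.333·30/67 + 0.265·33/107 = 0.617.

0.62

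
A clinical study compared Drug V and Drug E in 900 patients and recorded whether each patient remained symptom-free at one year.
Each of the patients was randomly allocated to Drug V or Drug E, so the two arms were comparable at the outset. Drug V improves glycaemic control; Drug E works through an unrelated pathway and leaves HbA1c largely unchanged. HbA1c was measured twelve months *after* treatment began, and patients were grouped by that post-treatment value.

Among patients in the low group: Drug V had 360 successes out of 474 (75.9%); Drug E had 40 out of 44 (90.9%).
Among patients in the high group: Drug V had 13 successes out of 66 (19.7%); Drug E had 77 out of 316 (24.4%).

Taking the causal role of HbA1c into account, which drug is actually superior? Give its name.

Drug V

HbA1c lies on the pathway drug → HbA1c → outcome, so adjusting for it blocks the indirect effect. For the total causal effect of drug, use the unadjusted pooled rates.
Pooled: Drug V 69.1% vs Drug E 32.5%; Drug V is higher overall.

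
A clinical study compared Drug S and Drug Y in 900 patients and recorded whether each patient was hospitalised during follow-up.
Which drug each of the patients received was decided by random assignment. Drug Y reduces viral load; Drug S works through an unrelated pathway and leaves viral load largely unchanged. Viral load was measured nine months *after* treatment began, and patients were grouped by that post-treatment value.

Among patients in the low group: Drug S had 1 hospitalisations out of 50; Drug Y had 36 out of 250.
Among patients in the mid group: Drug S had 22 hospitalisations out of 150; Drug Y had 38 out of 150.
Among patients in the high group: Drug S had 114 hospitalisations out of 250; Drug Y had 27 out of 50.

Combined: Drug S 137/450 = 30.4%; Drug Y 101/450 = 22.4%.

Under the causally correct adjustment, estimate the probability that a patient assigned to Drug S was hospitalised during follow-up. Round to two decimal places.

Viral load here is a post-treatment variable shaped by the drug; conditioning on it would introduce bias rather than remove it. The overall comparison is the causal one.
So P(outcome | do(Drug S)) is just the pooled rate for Drug S: 137/450 = 0.304.

0.30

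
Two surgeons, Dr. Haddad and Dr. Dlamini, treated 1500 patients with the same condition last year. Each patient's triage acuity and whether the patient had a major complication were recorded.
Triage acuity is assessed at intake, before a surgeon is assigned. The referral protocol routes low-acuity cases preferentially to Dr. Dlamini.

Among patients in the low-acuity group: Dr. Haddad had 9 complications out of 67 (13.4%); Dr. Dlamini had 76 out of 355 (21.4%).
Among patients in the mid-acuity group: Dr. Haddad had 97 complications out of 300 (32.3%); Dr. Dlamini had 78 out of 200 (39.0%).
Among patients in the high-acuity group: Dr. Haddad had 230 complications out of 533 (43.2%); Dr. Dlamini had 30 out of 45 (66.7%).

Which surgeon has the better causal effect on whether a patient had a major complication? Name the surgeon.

Dr. Haddad

Triage acuity differs across surgeons for reasons unrelated to any effect of the surgeon itself, and it separately predicts the outcome — a classic confounder. We must compare within triage acuity levels.
Within each level — low-acuity: 13.4% vs 21.4%; mid-acuity: 32.3% vs 39.0%; high-acuity: 43.2% vs 66.7% — Dr. Haddad is lower every time.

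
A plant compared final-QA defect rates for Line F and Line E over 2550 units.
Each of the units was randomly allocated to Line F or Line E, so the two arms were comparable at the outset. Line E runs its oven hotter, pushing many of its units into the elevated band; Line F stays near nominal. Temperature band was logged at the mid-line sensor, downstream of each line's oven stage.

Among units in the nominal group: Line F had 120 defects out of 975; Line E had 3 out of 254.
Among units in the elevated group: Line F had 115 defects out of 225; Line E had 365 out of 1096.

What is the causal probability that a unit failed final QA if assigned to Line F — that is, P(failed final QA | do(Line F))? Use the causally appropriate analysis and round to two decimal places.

Line E is lower inside every in-process temperature band stratum but Line F is lower in aggregate. Whether to stratify depends on how in-process temperature band relates to the line.
In-process temperature band is downstream of the line. One should not condition on a consequence of treatment, so the overall rates are the right comparison.
So P(outcome | do(Line F)) is just the pooled rate for Line F: 235/1200 = 0.196.

0.20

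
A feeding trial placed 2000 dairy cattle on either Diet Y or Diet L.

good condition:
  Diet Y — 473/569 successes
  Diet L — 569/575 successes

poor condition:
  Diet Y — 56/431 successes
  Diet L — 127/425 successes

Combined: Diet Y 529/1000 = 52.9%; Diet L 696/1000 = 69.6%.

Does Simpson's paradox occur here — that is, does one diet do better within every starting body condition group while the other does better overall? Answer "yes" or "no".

Within each starting body condition level (good condition 83.1% vs 99.0%; poor condition 13.0% vs 29.9%), Diet L has the higher rate every time. Pooled: 52.9% vs 69.6% — Diet L has the higher rate overall. They agree.

no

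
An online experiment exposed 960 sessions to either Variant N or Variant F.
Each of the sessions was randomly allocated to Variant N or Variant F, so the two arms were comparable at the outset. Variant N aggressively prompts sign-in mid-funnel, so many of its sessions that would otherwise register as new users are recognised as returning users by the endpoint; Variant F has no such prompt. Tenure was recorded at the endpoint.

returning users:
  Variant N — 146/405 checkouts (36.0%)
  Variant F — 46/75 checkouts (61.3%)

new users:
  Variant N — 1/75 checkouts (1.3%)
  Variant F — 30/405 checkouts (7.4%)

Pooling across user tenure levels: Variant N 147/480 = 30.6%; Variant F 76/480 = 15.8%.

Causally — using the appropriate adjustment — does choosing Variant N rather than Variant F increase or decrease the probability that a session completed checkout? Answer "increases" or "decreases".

The stratified and pooled comparisons disagree (Variant F wins within each user tenure; Variant N wins overall), so the answer turns on the causal role of user tenure.
Stratifying would compare variants among sessions the variants themselves sorted into user tenure groups — a form of selection on an intermediate. The unconditioned pooled rates give the total causal effect.
Pooled: Variant N 30.6% vs Variant F 15.8%; Variant N is higher overall.

increases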